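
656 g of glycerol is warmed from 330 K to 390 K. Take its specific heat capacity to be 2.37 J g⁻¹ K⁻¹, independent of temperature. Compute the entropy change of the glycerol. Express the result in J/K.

ΔS = ∫dQ_rev/T = m c ln(T₂/T₁) = 656 × 2.37 × ln(390/330) = 260 J/K.

ΔS = 260 J/K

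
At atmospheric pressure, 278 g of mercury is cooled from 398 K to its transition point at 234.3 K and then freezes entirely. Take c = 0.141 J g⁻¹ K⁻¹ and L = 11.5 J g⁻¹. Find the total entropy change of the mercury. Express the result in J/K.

ΔS = -34.4 J/K

Cooling step: ΔS₁ = m c ln(T_tr/T_i) = 278 × 0.141 × ln(234.3/398) = -20.77 J/K.
Phase change: ΔS₂ = −mL/T_tr = −278 × 11.5 / 234.3 = -13.64 J/K.
ΔS_total = (-20.77) + (-13.64) = -34.4 J/K.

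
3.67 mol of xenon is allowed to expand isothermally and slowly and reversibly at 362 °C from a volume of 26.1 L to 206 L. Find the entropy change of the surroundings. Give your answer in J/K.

For an isothermal ideal gas ΔS_gas = nR ln(V₂/V₁) = 3.67 × 8.314 × ln(206/26.1) = 63 J/K.
The process is reversible, so ΔS_surr = −ΔS_gas = -63 J/K and ΔS_universe = 0.

ΔS_surr = -63 J/K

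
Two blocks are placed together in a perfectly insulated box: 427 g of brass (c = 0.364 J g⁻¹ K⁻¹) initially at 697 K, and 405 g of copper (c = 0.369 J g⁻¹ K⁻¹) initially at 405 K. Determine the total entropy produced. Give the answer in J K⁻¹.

Energy balance: T_f = (m₁c₁T₁ + m₂c₂T₂)/(m₁c₁ + m₂c₂) = 553.87 K.
ΔS₁ = m₁c₁ ln(T_f/T₁) = 155.428 × ln(553.87/697) = -35.73 J/K.
ΔS₂ = m₂c₂ ln(T_f/T₂) = 149.445 × ln(553.87/405) = 46.78 J/K.
ΔS_total = -35.73 + 46.78 = 11.1 J/K.

ΔS_total = 11.1 J/K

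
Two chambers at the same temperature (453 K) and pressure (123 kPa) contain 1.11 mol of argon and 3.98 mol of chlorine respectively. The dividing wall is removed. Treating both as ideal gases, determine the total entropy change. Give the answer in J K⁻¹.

Mole fractions: x_A = 1.11/5.09 = 0.218, x_B = 0.782.
ΔS_mix = −R(n_A ln x_A + n_B ln x_B) = −8.314 × (1.11 ln 0.218 + 3.98 ln 0.782) = 22.2 J/K.

ΔS_mix = 22.2 J/K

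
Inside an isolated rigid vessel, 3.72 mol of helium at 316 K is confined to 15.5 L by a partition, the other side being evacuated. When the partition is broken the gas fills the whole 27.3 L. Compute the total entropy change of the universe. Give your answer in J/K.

ΔS_universe = 17.5 J/K

No heat is exchanged and no work is done, so the ideal-gas temperature stays constant.
Entropy is a state function; using a reversible isothermal path, ΔS_gas = nR ln(V₂/V₁) = 3.72 × 8.314 × ln(27.3/15.5) = 17.5 J/K.
The insulated surroundings exchange no heat, so ΔS_surr = 0 and ΔS_universe = ΔS_gas.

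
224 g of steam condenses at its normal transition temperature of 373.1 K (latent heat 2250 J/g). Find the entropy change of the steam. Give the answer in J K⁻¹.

ΔS = -1350 J/K

Heat released by the substance: Q = −mL = −224 × 2250 = −504000 J.
At constant T, ΔS = Q_rev/T = −504000 / 373.1 = -1350 J/K.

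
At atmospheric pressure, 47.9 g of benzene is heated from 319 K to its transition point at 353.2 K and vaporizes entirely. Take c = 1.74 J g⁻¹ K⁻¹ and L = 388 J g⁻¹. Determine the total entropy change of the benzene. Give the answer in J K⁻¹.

ΔS = 61.1 J/K

Warming step: ΔS₁ = m c ln(T_tr/T_i) = 47.9 × 1.74 × ln(353.2/319) = 8.488 J/K.
Phase change: ΔS₂ = +mL/T_tr = 47.9 × 388 / 353.2 = 52.62 J/K.
ΔS_total = (8.488) + (52.62) = 61.1 J/K.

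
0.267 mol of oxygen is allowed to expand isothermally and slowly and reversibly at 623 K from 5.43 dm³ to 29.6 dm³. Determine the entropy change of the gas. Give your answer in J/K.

For an isothermal ideal gas ΔS_gas = nR ln(V₂/V₁) = 0.267 × 8.314 × ln(29.6/5.43) = 3.76 J/K.

ΔS_gas = 3.76 J/K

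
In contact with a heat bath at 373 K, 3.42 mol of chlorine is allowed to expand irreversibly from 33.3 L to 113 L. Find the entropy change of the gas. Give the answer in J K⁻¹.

ΔS_gas = 34.7 J/K

Entropy is a state function, so ΔS_gas depends only on the end states.
For an isothermal ideal gas ΔS_gas = nR ln(V₂/V₁) = 3.42 × 8.314 × ln(113/33.3) = 34.7 J/K.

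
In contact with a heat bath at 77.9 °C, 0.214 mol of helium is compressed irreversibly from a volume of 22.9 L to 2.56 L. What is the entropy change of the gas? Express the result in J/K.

Entropy is a state function, so ΔS_gas depends only on the end states.
For an isothermal ideal gas ΔS_gas = nR ln(V₂/V₁) = 0.214 × 8.314 × ln(2.56/22.9) = -3.9 J/K.

ΔS_gas = -3.9 J/K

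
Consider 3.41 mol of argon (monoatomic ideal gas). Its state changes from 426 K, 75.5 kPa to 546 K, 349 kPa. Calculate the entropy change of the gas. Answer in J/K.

ΔS = -25.8 J/K

ΔS = nC_p ln(T₂/T₁) − nR ln(P₂/P₁), with C_p = 5R/2 = 20.79 J mol⁻¹ K⁻¹ for a monoatomic ideal gas.
ΔS = 3.41 × [20.79 × ln(546/426) − 8.314 × ln(349/75.5)] = -25.8 J/K.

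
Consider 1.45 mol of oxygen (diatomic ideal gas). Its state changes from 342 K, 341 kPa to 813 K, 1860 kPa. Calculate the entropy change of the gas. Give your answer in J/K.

ΔS = 16.1 J/K

ΔS = nC_p ln(T₂/T₁) − nR ln(P₂/P₁), with C_p = 7R/2 = 29.1 J mol⁻¹ K⁻¹ for a diatomic ideal gas.
ΔS = 1.45 × [29.1 × ln(813/342) − 8.314 × ln(1860/341)] = 16.1 J/K.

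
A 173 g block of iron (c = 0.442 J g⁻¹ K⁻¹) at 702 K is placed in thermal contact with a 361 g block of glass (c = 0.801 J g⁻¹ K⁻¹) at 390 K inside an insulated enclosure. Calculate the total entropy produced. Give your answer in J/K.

Energy balance: T_f = (m₁c₁T₁ + m₂c₂T₂)/(m₁c₁ + m₂c₂) = 455.25 K.
ΔS₁ = m₁c₁ ln(T_f/T₁) = 76.466 × ln(455.25/702) = -33.12 J/K.
ΔS₂ = m₂c₂ ln(T_f/T₂) = 289.161 × ln(455.25/390) = 44.73 J/K.
ΔS_total = -33.12 + 44.73 = 11.6 J/K.

ΔS_total = 11.6 J/K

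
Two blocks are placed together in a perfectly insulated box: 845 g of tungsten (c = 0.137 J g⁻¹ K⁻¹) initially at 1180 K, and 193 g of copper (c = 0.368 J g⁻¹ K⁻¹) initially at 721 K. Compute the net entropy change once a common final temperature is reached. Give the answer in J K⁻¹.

ΔS_total = 5.09 J/K

Energy balance: T_f = (m₁c₁T₁ + m₂c₂T₂)/(m₁c₁ + m₂c₂) = 1005.5 K.
ΔS₁ = m₁c₁ ln(T_f/T₁) = 115.765 × ln(1005.5/1180) = -18.53 J/K.
ΔS₂ = m₂c₂ ln(T_f/T₂) = 71.024 × ln(1005.5/721) = 23.62 J/K.
ΔS_total = -18.53 + 23.62 = 5.09 J/K.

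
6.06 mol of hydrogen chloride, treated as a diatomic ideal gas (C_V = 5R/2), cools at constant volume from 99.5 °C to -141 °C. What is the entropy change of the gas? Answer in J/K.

ΔS = -131 J/K

In kelvin: T₁ = 372.65 K, T₂ = 132.15 K. At constant volume, ΔS = nC_V ln(T₂/T₁) with C_V = 5R/2 = 20.79 J mol⁻¹ K⁻¹.
ΔS = 6.06 × 20.79 × ln(132.15/372.65) = -131 J/K.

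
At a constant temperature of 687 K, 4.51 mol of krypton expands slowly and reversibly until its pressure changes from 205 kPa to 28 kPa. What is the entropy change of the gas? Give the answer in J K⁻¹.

For an isothermal ideal gas ΔS_gas = nR ln(P₁/P₂) = 4.51 × 8.314 × ln(205/28) = 74.6 J/K.

ΔS_gas = 74.6 J/K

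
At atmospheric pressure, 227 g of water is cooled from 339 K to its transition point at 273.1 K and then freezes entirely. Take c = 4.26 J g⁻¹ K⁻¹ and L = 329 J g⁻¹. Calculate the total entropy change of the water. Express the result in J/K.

Cooling step: ΔS₁ = m c ln(T_tr/T_i) = 227 × 4.26 × ln(273.1/339) = -209 J/K.
Phase change: ΔS₂ = −mL/T_tr = −227 × 329 / 273.1 = -273.5 J/K.
ΔS_total = (-209) + (-273.5) = -482 J/K.

ΔS = -482 J/K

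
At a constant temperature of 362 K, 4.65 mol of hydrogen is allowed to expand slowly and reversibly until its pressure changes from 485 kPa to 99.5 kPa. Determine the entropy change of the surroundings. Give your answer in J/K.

ΔS_surr = -61.2 J/K

For an isothermal ideal gas ΔS_gas = nR ln(P₁/P₂) = 4.65 × 8.314 × ln(485/99.5) = 61.2 J/K.
The process is reversible, so ΔS_surr = −ΔS_gas = -61.2 J/K and ΔS_universe = 0.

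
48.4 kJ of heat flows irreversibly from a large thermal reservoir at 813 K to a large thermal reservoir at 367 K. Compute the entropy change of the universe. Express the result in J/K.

ΔS_hot = −Q/T_H = −48400/813 = -59.533 J/K and ΔS_cold = +Q/T_C = 48400/367 = 131.88 J/K.
ΔS_total = -59.533 + 131.88 = 72.3 J/K, positive as the second law requires.

ΔS_total = 72.3 J/K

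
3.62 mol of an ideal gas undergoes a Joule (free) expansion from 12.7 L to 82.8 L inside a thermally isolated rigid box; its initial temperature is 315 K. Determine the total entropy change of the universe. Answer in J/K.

ΔS_universe = 56.4 J/K

No heat is exchanged and no work is done, so the ideal-gas temperature stays constant.
Entropy is a state function; using a reversible isothermal path, ΔS_gas = nR ln(V₂/V₁) = 3.62 × 8.314 × ln(82.8/12.7) = 56.4 J/K.
The insulated surroundings exchange no heat, so ΔS_surr = 0 and ΔS_universe = ΔS_gas.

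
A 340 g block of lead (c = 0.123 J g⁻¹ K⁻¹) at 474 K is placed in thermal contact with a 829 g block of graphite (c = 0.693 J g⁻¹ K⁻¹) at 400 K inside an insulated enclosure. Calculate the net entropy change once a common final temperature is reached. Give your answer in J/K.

Energy balance: T_f = (m₁c₁T₁ + m₂c₂T₂)/(m₁c₁ + m₂c₂) = 405.02 K.
ΔS₁ = m₁c₁ ln(T_f/T₁) = 41.82 × ln(405.02/474) = -6.577 J/K.
ΔS₂ = m₂c₂ ln(T_f/T₂) = 574.497 × ln(405.02/400) = 7.167 J/K.
ΔS_total = -6.577 + 7.167 = 0.59 J/K.

ΔS_total = 0.59 J/K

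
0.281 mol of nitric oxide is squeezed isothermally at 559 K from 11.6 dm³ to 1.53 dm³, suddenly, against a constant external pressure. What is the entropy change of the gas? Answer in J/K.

Entropy is a state function, so ΔS_gas depends only on the end states.
For an isothermal ideal gas ΔS_gas = nR ln(V₂/V₁) = 0.281 × 8.314 × ln(1.53/11.6) = -4.73 J/K.

ΔS_gas = -4.73 J/K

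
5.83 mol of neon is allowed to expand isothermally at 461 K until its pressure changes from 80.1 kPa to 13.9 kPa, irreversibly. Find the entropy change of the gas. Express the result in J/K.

ΔS_gas = 84.9 J/K

Entropy is a state function, so ΔS_gas depends only on the end states.
For an isothermal ideal gas ΔS_gas = nR ln(P₁/P₂) = 5.83 × 8.314 × ln(80.1/13.9) = 84.9 J/K.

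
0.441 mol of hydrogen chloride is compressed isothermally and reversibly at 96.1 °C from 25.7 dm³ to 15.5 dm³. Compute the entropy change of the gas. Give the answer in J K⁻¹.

For an isothermal ideal gas ΔS_gas = nR ln(V₂/V₁) = 0.441 × 8.314 × ln(15.5/25.7) = -1.85 J/K.

ΔS_gas = -1.85 J/K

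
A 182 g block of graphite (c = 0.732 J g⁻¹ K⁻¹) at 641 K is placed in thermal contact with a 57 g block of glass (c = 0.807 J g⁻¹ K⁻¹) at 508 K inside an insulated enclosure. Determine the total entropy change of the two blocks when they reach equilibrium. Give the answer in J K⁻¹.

ΔS_total = 0.889 J/K

Energy balance: T_f = (m₁c₁T₁ + m₂c₂T₂)/(m₁c₁ + m₂c₂) = 606.86 K.
ΔS₁ = m₁c₁ ln(T_f/T₁) = 133.224 × ln(606.86/641) = -7.291 J/K.
ΔS₂ = m₂c₂ ln(T_f/T₂) = 45.999 × ln(606.86/508) = 8.18 J/K.
ΔS_total = -7.291 + 8.18 = 0.889 J/K.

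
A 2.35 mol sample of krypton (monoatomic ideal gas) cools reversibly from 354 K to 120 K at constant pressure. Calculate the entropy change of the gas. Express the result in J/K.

At constant pressure, ΔS = nC_p ln(T₂/T₁) with C_p = 5R/2 = 20.79 J mol⁻¹ K⁻¹.
ΔS = 2.35 × 20.79 × ln(120/354) = -52.8 J/K.

ΔS = -52.8 J/K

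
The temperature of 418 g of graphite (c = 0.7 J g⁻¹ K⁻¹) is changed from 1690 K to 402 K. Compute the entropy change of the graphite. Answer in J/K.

ΔS = ∫dQ_rev/T = m c ln(T₂/T₁) = 418 × 0.7 × ln(402/1690) = -420 J/K.

ΔS = -420 J/K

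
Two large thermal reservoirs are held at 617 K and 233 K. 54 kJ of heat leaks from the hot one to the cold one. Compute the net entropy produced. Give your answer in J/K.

ΔS_hot = −Q/T_H = −54000/617 = -87.52 J/K and ΔS_cold = +Q/T_C = 54000/233 = 231.8 J/K.
ΔS_total = -87.52 + 231.8 = 144 J/K, positive as the second law requires.

ΔS_total = 144 J/K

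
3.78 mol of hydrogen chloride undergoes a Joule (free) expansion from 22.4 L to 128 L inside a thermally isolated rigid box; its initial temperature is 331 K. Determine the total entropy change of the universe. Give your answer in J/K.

No heat is exchanged and no work is done, so the ideal-gas temperature stays constant.
Entropy is a state function; using a reversible isothermal path, ΔS_gas = nR ln(V₂/V₁) = 3.78 × 8.314 × ln(128/22.4) = 54.8 J/K.
The insulated surroundings exchange no heat, so ΔS_surr = 0 and ΔS_universe = ΔS_gas.

ΔS_universe = 54.8 J/K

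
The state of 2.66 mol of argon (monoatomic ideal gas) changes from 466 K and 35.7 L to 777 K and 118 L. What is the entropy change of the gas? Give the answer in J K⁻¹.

ΔS = 43.4 J/K

Entropy is a state function: ΔS = nC_V ln(T₂/T₁) + nR ln(V₂/V₁), with C_V = 3R/2 = 12.47 J mol⁻¹ K⁻¹ for a monoatomic ideal gas.
ΔS = 2.66 × [12.47 × ln(777/466) + 8.314 × ln(118/35.7)] = 43.4 J/K.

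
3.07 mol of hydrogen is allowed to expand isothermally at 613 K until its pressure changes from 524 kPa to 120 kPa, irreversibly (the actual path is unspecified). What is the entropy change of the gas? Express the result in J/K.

ΔS_gas = 37.6 J/K

Entropy is a state function, so ΔS_gas depends only on the end states.
For an isothermal ideal gas ΔS_gas = nR ln(P₁/P₂) = 3.07 × 8.314 × ln(524/120) = 37.6 J/K.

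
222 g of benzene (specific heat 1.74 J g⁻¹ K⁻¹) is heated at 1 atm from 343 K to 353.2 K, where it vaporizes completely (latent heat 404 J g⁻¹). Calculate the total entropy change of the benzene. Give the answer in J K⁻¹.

Warming step: ΔS₁ = m c ln(T_tr/T_i) = 222 × 1.74 × ln(353.2/343) = 11.32 J/K.
Phase change: ΔS₂ = +mL/T_tr = 222 × 404 / 353.2 = 253.9 J/K.
ΔS_total = (11.32) + (253.9) = 265 J/K.

ΔS = 265 J/K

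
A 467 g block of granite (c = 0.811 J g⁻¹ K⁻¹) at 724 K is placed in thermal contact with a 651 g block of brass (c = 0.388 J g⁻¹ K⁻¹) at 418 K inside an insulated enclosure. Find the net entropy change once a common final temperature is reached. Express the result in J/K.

Energy balance: T_f = (m₁c₁T₁ + m₂c₂T₂)/(m₁c₁ + m₂c₂) = 601.57 K.
ΔS₁ = m₁c₁ ln(T_f/T₁) = 378.737 × ln(601.57/724) = -70.16 J/K.
ΔS₂ = m₂c₂ ln(T_f/T₂) = 252.588 × ln(601.57/418) = 91.96 J/K.
ΔS_total = -70.16 + 91.96 = 21.8 J/K.

ΔS_total = 21.8 J/K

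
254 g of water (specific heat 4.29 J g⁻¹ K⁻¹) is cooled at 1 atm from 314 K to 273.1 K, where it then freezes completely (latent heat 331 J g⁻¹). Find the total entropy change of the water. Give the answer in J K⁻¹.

ΔS = -460 J/K

Cooling step: ΔS₁ = m c ln(T_tr/T_i) = 254 × 4.29 × ln(273.1/314) = -152.1 J/K.
Phase change: ΔS₂ = −mL/T_tr = −254 × 331 / 273.1 = -307.9 J/K.
ΔS_total = (-152.1) + (-307.9) = -460 J/K.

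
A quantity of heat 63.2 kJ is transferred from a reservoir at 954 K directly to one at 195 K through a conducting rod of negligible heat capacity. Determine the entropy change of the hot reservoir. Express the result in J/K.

The hot reservoir loses heat Q, so ΔS_hot = −Q/T_H = −63200/954 = -66.2 J/K.

ΔS_hot = -66.2 J/K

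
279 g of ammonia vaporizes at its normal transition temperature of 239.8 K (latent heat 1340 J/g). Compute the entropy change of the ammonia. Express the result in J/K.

Heat absorbed by the substance: Q = mL = 279 × 1340 = 373860 J.
At constant T, ΔS = Q_rev/T = 373860 / 239.8 = 1560 J/K.

ΔS = 1560 J/K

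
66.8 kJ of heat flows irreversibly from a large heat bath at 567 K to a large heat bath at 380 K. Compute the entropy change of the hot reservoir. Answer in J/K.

The hot reservoir loses heat Q, so ΔS_hot = −Q/T_H = −66800/567 = -118 J/K.

ΔS_hot = -118 J/K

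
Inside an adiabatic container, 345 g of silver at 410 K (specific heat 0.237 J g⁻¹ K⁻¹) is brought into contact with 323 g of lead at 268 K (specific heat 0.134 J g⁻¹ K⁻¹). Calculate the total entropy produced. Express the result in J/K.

ΔS_total = 2.43 J/K

Energy balance: T_f = (m₁c₁T₁ + m₂c₂T₂)/(m₁c₁ + m₂c₂) = 360.85 K.
ΔS₁ = m₁c₁ ln(T_f/T₁) = 81.765 × ln(360.85/410) = -10.441 J/K.
ΔS₂ = m₂c₂ ln(T_f/T₂) = 43.282 × ln(360.85/268) = 12.875 J/K.
ΔS_total = -10.441 + 12.875 = 2.43 J/K.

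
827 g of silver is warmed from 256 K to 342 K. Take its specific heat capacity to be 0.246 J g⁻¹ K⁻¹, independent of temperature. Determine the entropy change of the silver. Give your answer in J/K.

ΔS = 58.9 J/K

ΔS = ∫dQ_rev/T = m c ln(T₂/T₁) = 827 × 0.246 × ln(342/256) = 58.9 J/K.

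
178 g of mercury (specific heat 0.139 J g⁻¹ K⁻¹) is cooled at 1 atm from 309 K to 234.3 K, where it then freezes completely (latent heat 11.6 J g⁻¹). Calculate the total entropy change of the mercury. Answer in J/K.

ΔS = -15.7 J/K

Cooling step: ΔS₁ = m c ln(T_tr/T_i) = 178 × 0.139 × ln(234.3/309) = -6.847 J/K.
Phase change: ΔS₂ = −mL/T_tr = −178 × 11.6 / 234.3 = -8.813 J/K.
ΔS_total = (-6.847) + (-8.813) = -15.7 J/K.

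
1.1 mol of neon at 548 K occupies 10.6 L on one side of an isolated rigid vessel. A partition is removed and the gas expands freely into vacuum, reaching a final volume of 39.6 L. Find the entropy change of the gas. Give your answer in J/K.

ΔS_gas = 12.1 J/K

For an ideal gas in free expansion Q = 0 and W = 0, so T is unchanged.
Entropy is a state function; using a reversible isothermal path, ΔS_gas = nR ln(V₂/V₁) = 1.1 × 8.314 × ln(39.6/10.6) = 12.1 J/K.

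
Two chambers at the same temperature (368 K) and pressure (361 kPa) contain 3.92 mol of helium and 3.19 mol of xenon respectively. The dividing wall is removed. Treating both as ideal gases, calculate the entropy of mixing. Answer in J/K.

Mole fractions: x_A = 3.92/7.11 = 0.551, x_B = 0.449.
ΔS_mix = −R(n_A ln x_A + n_B ln x_B) = −8.314 × (3.92 ln 0.551 + 3.19 ln 0.449) = 40.7 J/K.

ΔS_mix = 40.7 J/K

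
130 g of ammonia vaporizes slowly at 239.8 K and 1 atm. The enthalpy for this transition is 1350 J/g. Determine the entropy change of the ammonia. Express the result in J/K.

Heat absorbed by the substance: Q = mL = 130 × 1350 = 175500 J.
At constant T, ΔS = Q_rev/T = 175500 / 239.8 = 732 J/K.

ΔS = 732 J/K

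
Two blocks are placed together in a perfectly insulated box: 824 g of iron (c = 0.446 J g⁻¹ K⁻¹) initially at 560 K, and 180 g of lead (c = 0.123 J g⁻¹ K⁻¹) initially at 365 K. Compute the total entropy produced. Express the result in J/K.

Energy balance: T_f = (m₁c₁T₁ + m₂c₂T₂)/(m₁c₁ + m₂c₂) = 548.92 K.
ΔS₁ = m₁c₁ ln(T_f/T₁) = 367.504 × ln(548.92/560) = -7.344 J/K.
ΔS₂ = m₂c₂ ln(T_f/T₂) = 22.14 × ln(548.92/365) = 9.034 J/K.
ΔS_total = -7.344 + 9.034 = 1.69 J/K.

ΔS_total = 1.69 J/K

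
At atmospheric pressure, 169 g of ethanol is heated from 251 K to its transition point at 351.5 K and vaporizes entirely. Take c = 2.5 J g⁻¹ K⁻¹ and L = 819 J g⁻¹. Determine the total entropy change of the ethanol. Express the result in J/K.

ΔS = 536 J/K

Warming step: ΔS₁ = m c ln(T_tr/T_i) = 169 × 2.5 × ln(351.5/251) = 142.3 J/K.
Phase change: ΔS₂ = +mL/T_tr = 169 × 819 / 351.5 = 393.8 J/K.
ΔS_total = (142.3) + (393.8) = 536 J/K.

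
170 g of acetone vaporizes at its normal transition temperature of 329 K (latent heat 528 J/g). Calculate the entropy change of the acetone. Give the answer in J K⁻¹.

Heat absorbed by the substance: Q = mL = 170 × 528 = 89760 J.
At constant T, ΔS = Q_rev/T = 89760 / 329 = 273 J/K.

ΔS = 273 J/K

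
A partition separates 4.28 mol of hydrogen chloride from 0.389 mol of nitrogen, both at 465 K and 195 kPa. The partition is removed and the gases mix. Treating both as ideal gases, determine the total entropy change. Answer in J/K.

ΔS_mix = 11.1 J/K

Mole fractions: x_A = 4.28/4.67 = 0.917, x_B = 0.0833.
ΔS_mix = −R(n_A ln x_A + n_B ln x_B) = −8.314 × (4.28 ln 0.917 + 0.389 ln 0.0833) = 11.1 J/K.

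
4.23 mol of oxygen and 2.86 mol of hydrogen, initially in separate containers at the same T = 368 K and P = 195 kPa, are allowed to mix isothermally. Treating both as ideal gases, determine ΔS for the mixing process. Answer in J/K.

Mole fractions: x_A = 4.23/7.09 = 0.597, x_B = 0.403.
ΔS_mix = −R(n_A ln x_A + n_B ln x_B) = −8.314 × (4.23 ln 0.597 + 2.86 ln 0.403) = 39.8 J/K.

ΔS_mix = 39.8 J/K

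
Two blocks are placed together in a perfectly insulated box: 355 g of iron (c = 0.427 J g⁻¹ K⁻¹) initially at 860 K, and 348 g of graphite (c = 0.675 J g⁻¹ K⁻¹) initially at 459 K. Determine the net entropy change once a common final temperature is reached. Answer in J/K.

ΔS_total = 18.7 J/K

Energy balance: T_f = (m₁c₁T₁ + m₂c₂T₂)/(m₁c₁ + m₂c₂) = 616.28 K.
ΔS₁ = m₁c₁ ln(T_f/T₁) = 151.585 × ln(616.28/860) = -50.51 J/K.
ΔS₂ = m₂c₂ ln(T_f/T₂) = 234.9 × ln(616.28/459) = 69.21 J/K.
ΔS_total = -50.51 + 69.21 = 18.7 J/K.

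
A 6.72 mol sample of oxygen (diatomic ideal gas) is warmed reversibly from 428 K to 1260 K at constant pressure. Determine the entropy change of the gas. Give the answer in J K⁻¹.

At constant pressure, ΔS = nC_p ln(T₂/T₁) with C_p = 7R/2 = 29.1 J mol⁻¹ K⁻¹.
ΔS = 6.72 × 29.1 × ln(1260/428) = 211 J/K.

ΔS = 211 J/K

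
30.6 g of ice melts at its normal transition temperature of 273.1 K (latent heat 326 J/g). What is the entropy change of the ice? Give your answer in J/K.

ΔS = 36.5 J/K

Heat absorbed by the substance: Q = mL = 30.6 × 326 = 9975.6 J.
At constant T, ΔS = Q_rev/T = 9975.6 / 273.1 = 36.5 J/K.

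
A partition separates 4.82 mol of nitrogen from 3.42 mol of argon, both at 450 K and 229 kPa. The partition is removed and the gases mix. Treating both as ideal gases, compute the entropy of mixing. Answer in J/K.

Mole fractions: x_A = 4.82/8.24 = 0.585, x_B = 0.415.
ΔS_mix = −R(n_A ln x_A + n_B ln x_B) = −8.314 × (4.82 ln 0.585 + 3.42 ln 0.415) = 46.5 J/K.

ΔS_mix = 46.5 J/K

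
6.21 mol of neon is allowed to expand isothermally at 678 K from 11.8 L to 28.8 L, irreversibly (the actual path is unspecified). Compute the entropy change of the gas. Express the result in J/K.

Entropy is a state function, so ΔS_gas depends only on the end states.
For an isothermal ideal gas ΔS_gas = nR ln(V₂/V₁) = 6.21 × 8.314 × ln(28.8/11.8) = 46.1 J/K.

ΔS_gas = 46.1 J/K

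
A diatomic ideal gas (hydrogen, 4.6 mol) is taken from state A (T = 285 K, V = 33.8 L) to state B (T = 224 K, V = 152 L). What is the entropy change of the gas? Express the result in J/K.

ΔS = 34.5 J/K

Entropy is a state function: ΔS = nC_V ln(T₂/T₁) + nR ln(V₂/V₁), with C_V = 5R/2 = 20.79 J mol⁻¹ K⁻¹ for a diatomic ideal gas.
ΔS = 4.6 × [20.79 × ln(224/285) + 8.314 × ln(152/33.8)] = 34.5 J/K.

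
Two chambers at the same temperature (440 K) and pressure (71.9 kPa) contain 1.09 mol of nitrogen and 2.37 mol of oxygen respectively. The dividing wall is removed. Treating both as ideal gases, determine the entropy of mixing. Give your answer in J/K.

ΔS_mix = 17.9 J/K

Mole fractions: x_A = 1.09/3.46 = 0.315, x_B = 0.685.
ΔS_mix = −R(n_A ln x_A + n_B ln x_B) = −8.314 × (1.09 ln 0.315 + 2.37 ln 0.685) = 17.9 J/K.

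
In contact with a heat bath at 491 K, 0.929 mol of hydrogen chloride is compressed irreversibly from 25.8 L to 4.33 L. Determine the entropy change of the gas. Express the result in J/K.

ΔS_gas = -13.8 J/K

Entropy is a state function, so ΔS_gas depends only on the end states.
For an isothermal ideal gas ΔS_gas = nR ln(V₂/V₁) = 0.929 × 8.314 × ln(4.33/25.8) = -13.8 J/K.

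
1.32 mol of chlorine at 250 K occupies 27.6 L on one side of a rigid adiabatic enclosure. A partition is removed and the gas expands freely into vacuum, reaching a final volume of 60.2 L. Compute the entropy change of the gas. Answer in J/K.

ΔS_gas = 8.56 J/K

For an ideal gas in free expansion Q = 0 and W = 0, so T is unchanged.
Entropy is a state function; using a reversible isothermal path, ΔS_gas = nR ln(V₂/V₁) = 1.32 × 8.314 × ln(60.2/27.6) = 8.56 J/K.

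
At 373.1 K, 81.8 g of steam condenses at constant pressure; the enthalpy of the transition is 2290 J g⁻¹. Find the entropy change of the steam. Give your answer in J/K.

ΔS = -502 J/K

Heat released by the substance: Q = −mL = −81.8 × 2290 = −187322 J.
At constant T, ΔS = Q_rev/T = −187322 / 373.1 = -502 J/K.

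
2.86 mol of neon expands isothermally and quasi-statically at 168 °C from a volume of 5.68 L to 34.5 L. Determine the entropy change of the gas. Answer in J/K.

ΔS_gas = 42.9 J/K

For an isothermal ideal gas ΔS_gas = nR ln(V₂/V₁) = 2.86 × 8.314 × ln(34.5/5.68) = 42.9 J/K.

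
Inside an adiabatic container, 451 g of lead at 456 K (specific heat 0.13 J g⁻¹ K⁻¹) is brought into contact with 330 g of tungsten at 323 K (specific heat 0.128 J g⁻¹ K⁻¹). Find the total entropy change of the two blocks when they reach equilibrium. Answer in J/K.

Energy balance: T_f = (m₁c₁T₁ + m₂c₂T₂)/(m₁c₁ + m₂c₂) = 400.31 K.
ΔS₁ = m₁c₁ ln(T_f/T₁) = 58.63 × ln(400.31/456) = -7.637 J/K.
ΔS₂ = m₂c₂ ln(T_f/T₂) = 42.24 × ln(400.31/323) = 9.064 J/K.
ΔS_total = -7.637 + 9.064 = 1.43 J/K.

ΔS_total = 1.43 J/K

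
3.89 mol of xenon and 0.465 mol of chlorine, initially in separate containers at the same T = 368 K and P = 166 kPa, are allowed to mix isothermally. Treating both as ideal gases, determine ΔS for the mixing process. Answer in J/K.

ΔS_mix = 12.3 J/K

Mole fractions: x_A = 3.89/4.36 = 0.893, x_B = 0.107.
ΔS_mix = −R(n_A ln x_A + n_B ln x_B) = −8.314 × (3.89 ln 0.893 + 0.465 ln 0.107) = 12.3 J/K.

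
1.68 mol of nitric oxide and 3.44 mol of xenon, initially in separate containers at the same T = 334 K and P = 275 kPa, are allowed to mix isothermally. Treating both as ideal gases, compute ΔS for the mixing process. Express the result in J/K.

ΔS_mix = 26.9 J/K

Mole fractions: x_A = 1.68/5.12 = 0.328, x_B = 0.672.
ΔS_mix = −R(n_A ln x_A + n_B ln x_B) = −8.314 × (1.68 ln 0.328 + 3.44 ln 0.672) = 26.9 J/K.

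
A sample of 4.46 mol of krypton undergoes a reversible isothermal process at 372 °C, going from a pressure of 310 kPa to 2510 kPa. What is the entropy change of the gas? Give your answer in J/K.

For an isothermal ideal gas ΔS_gas = nR ln(P₁/P₂) = 4.46 × 8.314 × ln(310/2510) = -77.6 J/K.

ΔS_gas = -77.6 J/K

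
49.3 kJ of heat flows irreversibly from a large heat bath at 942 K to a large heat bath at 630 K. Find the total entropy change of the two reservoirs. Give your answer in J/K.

ΔS_total = 25.9 J/K

ΔS_hot = −Q/T_H = −49300/942 = -52.34 J/K and ΔS_cold = +Q/T_C = 49300/630 = 78.25 J/K.
ΔS_total = -52.34 + 78.25 = 25.9 J/K, positive as the second law requires.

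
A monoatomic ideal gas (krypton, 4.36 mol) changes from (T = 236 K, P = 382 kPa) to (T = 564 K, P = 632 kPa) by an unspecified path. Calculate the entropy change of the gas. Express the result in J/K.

ΔS = 60.7 J/K

ΔS = nC_p ln(T₂/T₁) − nR ln(P₂/P₁), with C_p = 5R/2 = 20.79 J mol⁻¹ K⁻¹ for a monoatomic ideal gas.
ΔS = 4.36 × [20.79 × ln(564/236) − 8.314 × ln(632/382)] = 60.7 J/K.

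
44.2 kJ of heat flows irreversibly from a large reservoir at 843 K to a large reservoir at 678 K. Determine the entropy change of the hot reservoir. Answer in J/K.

ΔS_hot = -52.4 J/K

The hot reservoir loses heat Q, so ΔS_hot = −Q/T_H = −44200/843 = -52.4 J/K.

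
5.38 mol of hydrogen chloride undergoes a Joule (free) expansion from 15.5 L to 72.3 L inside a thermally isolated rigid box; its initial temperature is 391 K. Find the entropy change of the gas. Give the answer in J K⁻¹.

No heat is exchanged and no work is done, so the ideal-gas temperature stays constant.
Entropy is a state function; using a reversible isothermal path, ΔS_gas = nR ln(V₂/V₁) = 5.38 × 8.314 × ln(72.3/15.5) = 68.9 J/K.

ΔS_gas = 68.9 J/K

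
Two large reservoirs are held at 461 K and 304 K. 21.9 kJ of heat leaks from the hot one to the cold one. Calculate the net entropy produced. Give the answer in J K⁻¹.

ΔS_total = 24.5 J/K

ΔS_hot = −Q/T_H = −21900/461 = -47.51 J/K and ΔS_cold = +Q/T_C = 21900/304 = 72.04 J/K.
ΔS_total = -47.51 + 72.04 = 24.5 J/K, positive as the second law requires.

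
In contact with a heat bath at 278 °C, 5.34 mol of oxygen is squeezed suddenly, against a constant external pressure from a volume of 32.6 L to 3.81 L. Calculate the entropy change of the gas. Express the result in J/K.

Entropy is a state function, so ΔS_gas depends only on the end states.
For an isothermal ideal gas ΔS_gas = nR ln(V₂/V₁) = 5.34 × 8.314 × ln(3.81/32.6) = -95.3 J/K.

ΔS_gas = -95.3 J/K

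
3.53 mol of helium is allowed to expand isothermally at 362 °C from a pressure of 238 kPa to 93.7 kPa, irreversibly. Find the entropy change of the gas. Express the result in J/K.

ΔS_gas = 27.4 J/K

Entropy is a state function, so ΔS_gas depends only on the end states.
For an isothermal ideal gas ΔS_gas = nR ln(P₁/P₂) = 3.53 × 8.314 × ln(238/93.7) = 27.4 J/K.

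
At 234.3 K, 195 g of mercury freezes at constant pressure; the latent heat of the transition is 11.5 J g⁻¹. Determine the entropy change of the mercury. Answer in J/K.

Heat released by the substance: Q = −mL = −195 × 11.5 = −2242.5 J.
At constant T, ΔS = Q_rev/T = −2242.5 / 234.3 = -9.57 J/K.

ΔS = -9.57 J/K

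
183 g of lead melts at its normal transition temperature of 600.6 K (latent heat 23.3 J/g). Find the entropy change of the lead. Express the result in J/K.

Heat absorbed by the substance: Q = mL = 183 × 23.3 = 4263.9 J.
At constant T, ΔS = Q_rev/T = 4263.9 / 600.6 = 7.1 J/K.

ΔS = 7.1 J/K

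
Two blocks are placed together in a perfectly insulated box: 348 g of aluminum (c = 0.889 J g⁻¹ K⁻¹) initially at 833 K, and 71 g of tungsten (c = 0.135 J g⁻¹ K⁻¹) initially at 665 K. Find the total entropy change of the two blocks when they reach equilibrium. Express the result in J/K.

Energy balance: T_f = (m₁c₁T₁ + m₂c₂T₂)/(m₁c₁ + m₂c₂) = 827.95 K.
ΔS₁ = m₁c₁ ln(T_f/T₁) = 309.372 × ln(827.95/833) = -1.881 J/K.
ΔS₂ = m₂c₂ ln(T_f/T₂) = 9.585 × ln(827.95/665) = 2.101 J/K.
ΔS_total = -1.881 + 2.101 = 0.22 J/K.

ΔS_total = 0.22 J/K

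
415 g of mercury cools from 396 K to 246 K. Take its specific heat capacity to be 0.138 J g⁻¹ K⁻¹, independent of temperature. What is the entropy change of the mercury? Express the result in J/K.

ΔS = -27.3 J/K

ΔS = ∫dQ_rev/T = m c ln(T₂/T₁) = 415 × 0.138 × ln(246/396) = -27.3 J/K.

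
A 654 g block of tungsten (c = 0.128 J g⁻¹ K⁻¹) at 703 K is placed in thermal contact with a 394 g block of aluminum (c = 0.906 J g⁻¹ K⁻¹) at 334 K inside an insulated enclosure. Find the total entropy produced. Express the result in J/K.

Energy balance: T_f = (m₁c₁T₁ + m₂c₂T₂)/(m₁c₁ + m₂c₂) = 404.1 K.
ΔS₁ = m₁c₁ ln(T_f/T₁) = 83.712 × ln(404.1/703) = -46.35 J/K.
ΔS₂ = m₂c₂ ln(T_f/T₂) = 356.964 × ln(404.1/334) = 68.01 J/K.
ΔS_total = -46.35 + 68.01 = 21.7 J/K.

ΔS_total = 21.7 J/K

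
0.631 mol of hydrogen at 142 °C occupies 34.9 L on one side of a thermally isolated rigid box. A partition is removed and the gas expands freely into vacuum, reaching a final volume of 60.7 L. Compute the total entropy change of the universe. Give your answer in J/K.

No heat is exchanged and no work is done, so the ideal-gas temperature stays constant.
Entropy is a state function; using a reversible isothermal path, ΔS_gas = nR ln(V₂/V₁) = 0.631 × 8.314 × ln(60.7/34.9) = 2.9 J/K.
The insulated surroundings exchange no heat, so ΔS_surr = 0 and ΔS_universe = ΔS_gas.

ΔS_universe = 2.9 J/K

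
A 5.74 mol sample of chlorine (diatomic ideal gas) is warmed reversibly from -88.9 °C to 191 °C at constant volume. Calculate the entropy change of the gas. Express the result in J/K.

ΔS = 110 J/K

In kelvin: T₁ = 184.25 K, T₂ = 464.15 K. At constant volume, ΔS = nC_V ln(T₂/T₁) with C_V = 5R/2 = 20.79 J mol⁻¹ K⁻¹.
ΔS = 5.74 × 20.79 × ln(464.15/184.25) = 110 J/K.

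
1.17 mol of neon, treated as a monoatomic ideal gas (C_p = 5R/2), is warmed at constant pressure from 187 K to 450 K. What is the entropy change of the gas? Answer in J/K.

At constant pressure, ΔS = nC_p ln(T₂/T₁) with C_p = 5R/2 = 20.79 J mol⁻¹ K⁻¹.
ΔS = 1.17 × 20.79 × ln(450/187) = 21.4 J/K.

ΔS = 21.4 J/K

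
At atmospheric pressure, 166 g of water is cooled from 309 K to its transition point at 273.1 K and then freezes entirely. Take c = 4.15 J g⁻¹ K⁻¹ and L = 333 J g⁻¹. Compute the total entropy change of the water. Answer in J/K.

ΔS = -287 J/K

Cooling step: ΔS₁ = m c ln(T_tr/T_i) = 166 × 4.15 × ln(273.1/309) = -85.08 J/K.
Phase change: ΔS₂ = −mL/T_tr = −166 × 333 / 273.1 = -202.4 J/K.
ΔS_total = (-85.08) + (-202.4) = -287 J/K.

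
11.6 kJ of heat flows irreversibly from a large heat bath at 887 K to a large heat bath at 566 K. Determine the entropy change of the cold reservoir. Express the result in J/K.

The cold reservoir gains heat Q, so ΔS_cold = +Q/T_C = 11600/566 = 20.5 J/K.

ΔS_cold = 20.5 J/K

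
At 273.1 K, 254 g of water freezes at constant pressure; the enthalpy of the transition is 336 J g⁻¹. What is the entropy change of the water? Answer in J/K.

ΔS = -313 J/K

Heat released by the substance: Q = −mL = −254 × 336 = −85344 J.
At constant T, ΔS = Q_rev/T = −85344 / 273.1 = -313 J/K.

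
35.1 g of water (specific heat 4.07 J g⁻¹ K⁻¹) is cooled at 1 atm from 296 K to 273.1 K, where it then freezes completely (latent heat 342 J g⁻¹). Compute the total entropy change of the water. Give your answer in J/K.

ΔS = -55.5 J/K

Cooling step: ΔS₁ = m c ln(T_tr/T_i) = 35.1 × 4.07 × ln(273.1/296) = -11.5 J/K.
Phase change: ΔS₂ = −mL/T_tr = −35.1 × 342 / 273.1 = -43.96 J/K.
ΔS_total = (-11.5) + (-43.96) = -55.5 J/K.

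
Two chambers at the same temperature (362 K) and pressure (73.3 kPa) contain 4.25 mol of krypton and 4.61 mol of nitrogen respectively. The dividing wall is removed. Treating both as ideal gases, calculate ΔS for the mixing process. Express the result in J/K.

ΔS_mix = 51 J/K

Mole fractions: x_A = 4.25/8.86 = 0.48, x_B = 0.52.
ΔS_mix = −R(n_A ln x_A + n_B ln x_B) = −8.314 × (4.25 ln 0.48 + 4.61 ln 0.52) = 51 J/K.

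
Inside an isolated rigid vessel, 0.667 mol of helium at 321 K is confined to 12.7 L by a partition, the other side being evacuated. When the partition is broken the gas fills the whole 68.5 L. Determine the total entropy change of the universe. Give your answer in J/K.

ΔS_universe = 9.35 J/K

For an ideal gas in free expansion Q = 0 and W = 0, so T is unchanged.
Entropy is a state function; using a reversible isothermal path, ΔS_gas = nR ln(V₂/V₁) = 0.667 × 8.314 × ln(68.5/12.7) = 9.35 J/K.
The insulated surroundings exchange no heat, so ΔS_surr = 0 and ΔS_universe = ΔS_gas.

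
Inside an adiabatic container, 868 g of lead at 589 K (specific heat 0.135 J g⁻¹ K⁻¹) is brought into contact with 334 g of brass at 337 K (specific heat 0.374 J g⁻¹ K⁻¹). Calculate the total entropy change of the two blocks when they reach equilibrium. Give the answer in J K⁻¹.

Energy balance: T_f = (m₁c₁T₁ + m₂c₂T₂)/(m₁c₁ + m₂c₂) = 458.97 K.
ΔS₁ = m₁c₁ ln(T_f/T₁) = 117.18 × ln(458.97/589) = -29.23 J/K.
ΔS₂ = m₂c₂ ln(T_f/T₂) = 124.916 × ln(458.97/337) = 38.59 J/K.
ΔS_total = -29.23 + 38.59 = 9.36 J/K.

ΔS_total = 9.36 J/K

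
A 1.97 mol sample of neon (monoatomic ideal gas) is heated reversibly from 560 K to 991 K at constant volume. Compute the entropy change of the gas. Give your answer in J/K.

At constant volume, ΔS = nC_V ln(T₂/T₁) with C_V = 3R/2 = 12.47 J mol⁻¹ K⁻¹.
ΔS = 1.97 × 12.47 × ln(991/560) = 14 J/K.

ΔS = 14 J/K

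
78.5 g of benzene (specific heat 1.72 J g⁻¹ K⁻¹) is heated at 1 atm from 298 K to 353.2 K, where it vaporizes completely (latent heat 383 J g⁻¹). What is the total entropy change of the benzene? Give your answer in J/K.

Warming step: ΔS₁ = m c ln(T_tr/T_i) = 78.5 × 1.72 × ln(353.2/298) = 22.95 J/K.
Phase change: ΔS₂ = +mL/T_tr = 78.5 × 383 / 353.2 = 85.12 J/K.
ΔS_total = (22.95) + (85.12) = 108 J/K.

ΔS = 108 J/K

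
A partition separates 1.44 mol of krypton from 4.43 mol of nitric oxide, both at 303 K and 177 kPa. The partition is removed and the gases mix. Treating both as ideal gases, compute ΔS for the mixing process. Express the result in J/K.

ΔS_mix = 27.2 J/K

Mole fractions: x_A = 1.44/5.87 = 0.245, x_B = 0.755.
ΔS_mix = −R(n_A ln x_A + n_B ln x_B) = −8.314 × (1.44 ln 0.245 + 4.43 ln 0.755) = 27.2 J/K.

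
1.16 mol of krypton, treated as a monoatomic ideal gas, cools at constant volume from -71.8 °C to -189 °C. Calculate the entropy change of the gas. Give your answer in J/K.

ΔS = -12.6 J/K

In kelvin: T₁ = 201.35 K, T₂ = 84.15 K. At constant volume, ΔS = nC_V ln(T₂/T₁) with C_V = 3R/2 = 12.47 J mol⁻¹ K⁻¹.
ΔS = 1.16 × 12.47 × ln(84.15/201.35) = -12.6 J/K.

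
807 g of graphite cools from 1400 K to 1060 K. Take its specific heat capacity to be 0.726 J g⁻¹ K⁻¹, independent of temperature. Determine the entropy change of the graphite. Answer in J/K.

ΔS = -163 J/K

ΔS = ∫dQ_rev/T = m c ln(T₂/T₁) = 807 × 0.726 × ln(1060/1400) = -163 J/K.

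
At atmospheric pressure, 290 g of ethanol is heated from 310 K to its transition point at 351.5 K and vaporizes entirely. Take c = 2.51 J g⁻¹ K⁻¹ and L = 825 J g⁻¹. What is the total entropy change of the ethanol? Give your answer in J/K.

ΔS = 772 J/K

Warming step: ΔS₁ = m c ln(T_tr/T_i) = 290 × 2.51 × ln(351.5/310) = 91.45 J/K.
Phase change: ΔS₂ = +mL/T_tr = 290 × 825 / 351.5 = 680.7 J/K.
ΔS_total = (91.45) + (680.7) = 772 J/K.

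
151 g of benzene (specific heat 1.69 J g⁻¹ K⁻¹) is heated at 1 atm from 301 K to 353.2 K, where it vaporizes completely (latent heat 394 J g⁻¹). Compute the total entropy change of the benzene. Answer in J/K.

ΔS = 209 J/K

Warming step: ΔS₁ = m c ln(T_tr/T_i) = 151 × 1.69 × ln(353.2/301) = 40.81 J/K.
Phase change: ΔS₂ = +mL/T_tr = 151 × 394 / 353.2 = 168.4 J/K.
ΔS_total = (40.81) + (168.4) = 209 J/K.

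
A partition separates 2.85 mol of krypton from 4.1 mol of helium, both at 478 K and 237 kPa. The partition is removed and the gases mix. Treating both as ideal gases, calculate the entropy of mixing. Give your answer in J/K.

Mole fractions: x_A = 2.85/6.95 = 0.41, x_B = 0.59.
ΔS_mix = −R(n_A ln x_A + n_B ln x_B) = −8.314 × (2.85 ln 0.41 + 4.1 ln 0.59) = 39.1 J/K.

ΔS_mix = 39.1 J/K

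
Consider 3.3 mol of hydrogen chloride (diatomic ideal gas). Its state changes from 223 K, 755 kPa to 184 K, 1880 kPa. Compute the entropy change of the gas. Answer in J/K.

ΔS = nC_p ln(T₂/T₁) − nR ln(P₂/P₁), with C_p = 7R/2 = 29.1 J mol⁻¹ K⁻¹ for a diatomic ideal gas.
ΔS = 3.3 × [29.1 × ln(184/223) − 8.314 × ln(1880/755)] = -43.5 J/K.

ΔS = -43.5 J/K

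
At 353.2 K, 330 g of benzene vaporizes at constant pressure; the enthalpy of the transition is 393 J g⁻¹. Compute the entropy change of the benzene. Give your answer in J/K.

ΔS = 367 J/K

Heat absorbed by the substance: Q = mL = 330 × 393 = 129690 J.
At constant T, ΔS = Q_rev/T = 129690 / 353.2 = 367 J/K.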